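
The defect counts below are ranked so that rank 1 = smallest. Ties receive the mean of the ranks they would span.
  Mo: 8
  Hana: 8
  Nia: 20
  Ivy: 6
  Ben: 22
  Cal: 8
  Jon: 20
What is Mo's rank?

3

Sorted (ascending): 6, 8, 8, 8, 20, 20, 22
The 3 values of 8 occupy positions 2–4 → average rank 3.
The 2 values of 20 occupy positions 5–6 → average rank (5+6)/2 = 5.5.
Mo has value 8 → rank 3.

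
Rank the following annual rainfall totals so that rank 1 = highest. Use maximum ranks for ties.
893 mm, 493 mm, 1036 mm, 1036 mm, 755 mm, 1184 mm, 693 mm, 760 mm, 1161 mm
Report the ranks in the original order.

Sorted (descending): 1184, 1161, 1036, 1036, 893, 760, 755, 693, 493
The 2 values of 1036 occupy positions 3–4 → each gets rank 4.

5, 9, 4, 4, 7, 1, 8, 6, 2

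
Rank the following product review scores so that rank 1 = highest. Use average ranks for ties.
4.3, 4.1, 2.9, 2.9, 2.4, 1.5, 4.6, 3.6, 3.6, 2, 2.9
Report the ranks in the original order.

2, 3, 7, 7, 9, 11, 1, 4.5, 4.5, 10, 7

Sorted (descending): 4.6, 4.3, 4.1, 3.6, 3.6, 2.9, 2.9, 2.9, 2.4, 2, 1.5
The 2 values of 3.6 occupy positions 4–5 → average rank (4+5)/2 = 4.5.
The 3 values of 2.9 occupy positions 6–8 → average rank 7.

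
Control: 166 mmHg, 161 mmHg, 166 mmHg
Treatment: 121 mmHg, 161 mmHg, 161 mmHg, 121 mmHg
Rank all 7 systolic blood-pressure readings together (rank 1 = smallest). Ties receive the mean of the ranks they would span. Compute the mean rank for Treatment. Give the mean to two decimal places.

Sorted (ascending): 121, 121, 161, 161, 161, 166, 166
The 2 values of 121 occupy positions 1–2 → average rank (1+2)/2 = 1.5.
The 3 values of 161 occupy positions 3–5 → average rank 4.
The 2 values of 166 occupy positions 6–7 → average rank (6+7)/2 = 6.5.
Treatment values → pooled ranks: 121→1.5, 161→4, 161→4, 121→1.5
Mean rank = (1.5 + 4 + 4 + 1.5) / 4 = 2.75

2.75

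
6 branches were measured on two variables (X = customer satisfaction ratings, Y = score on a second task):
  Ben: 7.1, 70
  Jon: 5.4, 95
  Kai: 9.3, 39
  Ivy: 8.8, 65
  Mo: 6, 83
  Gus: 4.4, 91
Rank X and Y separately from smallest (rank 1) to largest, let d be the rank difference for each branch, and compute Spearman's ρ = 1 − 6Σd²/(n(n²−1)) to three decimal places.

Ranks of variable 1: 4, 2, 6, 5, 3, 1
Ranks of variable 2: 3, 6, 1, 2, 4, 5
d = r₁ − r₂: 1, -4, 5, 3, -1, -4
d²: 1, 16, 25, 9, 1, 16; Σd² = 68
ρ = 1 − 6·68/(6·35) = 1 − 408/210 = -0.943

-0.943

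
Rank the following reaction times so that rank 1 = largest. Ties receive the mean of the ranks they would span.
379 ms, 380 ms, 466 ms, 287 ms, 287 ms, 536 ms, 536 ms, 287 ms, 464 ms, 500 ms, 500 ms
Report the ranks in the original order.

8, 7, 5, 10, 10, 1.5, 1.5, 10, 6, 3.5, 3.5

Sorted (descending): 536, 536, 500, 500, 466, 464, 380, 379, 287, 287, 287
The 2 values of 536 occupy positions 1–2 → average rank (1+2)/2 = 1.5.
The 2 values of 500 occupy positions 3–4 → average rank (3+4)/2 = 3.5.
The 3 values of 287 occupy positions 9–11 → average rank 10.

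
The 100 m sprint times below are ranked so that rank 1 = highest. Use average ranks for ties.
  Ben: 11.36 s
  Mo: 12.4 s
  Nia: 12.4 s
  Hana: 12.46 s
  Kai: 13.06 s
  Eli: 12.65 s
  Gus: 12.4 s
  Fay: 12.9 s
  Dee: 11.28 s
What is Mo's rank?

Sorted (descending): 13.06, 12.9, 12.65, 12.46, 12.4, 12.4, 12.4, 11.36, 11.28
The 3 values of 12.4 occupy positions 5–7 → average rank 6.
Mo has value 12.4 s → rank 6.

6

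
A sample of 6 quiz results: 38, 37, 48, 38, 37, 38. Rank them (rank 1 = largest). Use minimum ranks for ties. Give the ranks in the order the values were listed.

2, 5, 1, 2, 5, 2

Sorted (descending): 48, 38, 38, 38, 37, 37
The 3 values of 38 occupy positions 2–4 → each gets rank 2.
The 2 values of 37 occupy positions 5–6 → each gets rank 5.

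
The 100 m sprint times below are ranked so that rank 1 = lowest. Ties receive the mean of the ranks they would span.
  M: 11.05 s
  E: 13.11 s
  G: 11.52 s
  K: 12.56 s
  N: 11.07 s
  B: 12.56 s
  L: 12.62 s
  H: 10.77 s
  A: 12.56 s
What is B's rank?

Sorted (ascending): 10.77, 11.05, 11.07, 11.52, 12.56, 12.56, 12.56, 12.62, 13.11
The 3 values of 12.56 occupy positions 5–7 → average rank 6.
B has value 12.56 s → rank 6.

6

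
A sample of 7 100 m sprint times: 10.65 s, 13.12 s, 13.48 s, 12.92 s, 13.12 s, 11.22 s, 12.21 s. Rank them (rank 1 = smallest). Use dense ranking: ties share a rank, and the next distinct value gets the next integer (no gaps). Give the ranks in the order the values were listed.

Sorted (ascending): 10.65, 11.22, 12.21, 12.92, 13.12, 13.12, 13.48
The 2 values of 13.12 share dense rank 5.
Remaining distinct values take the next consecutive integers.

1, 5, 6, 4, 5, 2, 3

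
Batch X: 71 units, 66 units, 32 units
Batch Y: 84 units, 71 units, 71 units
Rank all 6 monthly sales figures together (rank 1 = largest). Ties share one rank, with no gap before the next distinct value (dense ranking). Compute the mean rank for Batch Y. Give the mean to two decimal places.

1.67

Sorted (descending): 84, 71, 71, 71, 66, 32
The 3 values of 71 share dense rank 2.
Remaining distinct values take the next consecutive integers.
Batch Y values → pooled ranks: 84→1, 71→2, 71→2
Mean rank = (1 + 2 + 2) / 3 = 1.67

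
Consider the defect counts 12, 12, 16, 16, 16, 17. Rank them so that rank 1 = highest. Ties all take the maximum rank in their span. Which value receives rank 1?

17

Sorted (descending): 17, 16, 16, 16, 12, 12
The 3 values of 16 occupy positions 2–4 → each gets rank 4.
The 2 values of 12 occupy positions 5–6 → each gets rank 6.
Rank 1 → value 17.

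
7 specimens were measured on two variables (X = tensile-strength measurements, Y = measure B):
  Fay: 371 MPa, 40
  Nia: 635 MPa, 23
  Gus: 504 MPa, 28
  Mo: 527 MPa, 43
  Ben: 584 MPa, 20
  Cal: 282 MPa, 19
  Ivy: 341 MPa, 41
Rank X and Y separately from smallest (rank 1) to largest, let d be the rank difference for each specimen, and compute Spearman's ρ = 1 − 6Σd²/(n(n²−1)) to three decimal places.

0.000

Ranks of variable 1: 3, 7, 4, 5, 6, 1, 2
Ranks of variable 2: 5, 3, 4, 7, 2, 1, 6
d = r₁ − r₂: -2, 4, 0, -2, 4, 0, -4
d²: 4, 16, 0, 4, 16, 0, 16; Σd² = 56
ρ = 1 − 6·56/(7·48) = 1 − 336/336 = 0.000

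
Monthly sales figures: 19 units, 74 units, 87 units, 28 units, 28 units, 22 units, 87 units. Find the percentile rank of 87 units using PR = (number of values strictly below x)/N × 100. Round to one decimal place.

71.4

N = 7.
Strictly below 87: 5. Equal to 87: 2.
PR = 5/7 × 100 = 71.4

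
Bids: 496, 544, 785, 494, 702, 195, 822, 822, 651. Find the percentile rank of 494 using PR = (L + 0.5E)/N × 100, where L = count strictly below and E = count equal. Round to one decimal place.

16.7

N = 9.
Strictly below 494: 1. Equal to 494: 1.
PR = (1 + 0.5·1)/9 × 100 = 16.7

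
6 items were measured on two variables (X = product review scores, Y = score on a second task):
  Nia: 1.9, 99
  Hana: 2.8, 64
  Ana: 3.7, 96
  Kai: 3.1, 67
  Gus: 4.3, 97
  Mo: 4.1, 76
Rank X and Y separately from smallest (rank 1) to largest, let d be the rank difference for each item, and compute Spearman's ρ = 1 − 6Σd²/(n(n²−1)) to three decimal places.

Ranks of variable 1: 1, 2, 4, 3, 6, 5
Ranks of variable 2: 6, 1, 4, 2, 5, 3
d = r₁ − r₂: -5, 1, 0, 1, 1, 2
d²: 25, 1, 0, 1, 1, 4; Σd² = 32
ρ = 1 − 6·32/(6·35) = 1 − 192/210 = 0.086

0.086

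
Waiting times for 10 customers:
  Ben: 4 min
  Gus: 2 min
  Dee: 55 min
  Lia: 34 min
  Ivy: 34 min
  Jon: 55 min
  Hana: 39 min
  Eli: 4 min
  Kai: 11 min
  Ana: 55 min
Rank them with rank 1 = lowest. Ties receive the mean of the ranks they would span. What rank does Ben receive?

Sorted (ascending): 2, 4, 4, 11, 34, 34, 39, 55, 55, 55
The 2 values of 4 occupy positions 2–3 → average rank (2+3)/2 = 2.5.
The 2 values of 34 occupy positions 5–6 → average rank (5+6)/2 = 5.5.
The 3 values of 55 occupy positions 8–10 → average rank 9.
Ben has value 4 min → rank 2.5.

2.5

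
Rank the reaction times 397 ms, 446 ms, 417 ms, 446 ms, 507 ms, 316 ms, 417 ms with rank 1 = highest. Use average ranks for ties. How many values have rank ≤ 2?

Sorted (descending): 507, 446, 446, 417, 417, 397, 316
The 2 values of 446 occupy positions 2–3 → average rank (2+3)/2 = 2.5.
The 2 values of 417 occupy positions 4–5 → average rank (4+5)/2 = 4.5.
Ranks ≤ 2: {1} → 1 value.

1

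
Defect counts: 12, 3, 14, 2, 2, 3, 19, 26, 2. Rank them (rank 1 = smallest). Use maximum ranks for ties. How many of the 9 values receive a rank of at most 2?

Sorted (ascending): 2, 2, 2, 3, 3, 12, 14, 19, 26
The 3 values of 2 occupy positions 1–3 → each gets rank 3.
The 2 values of 3 occupy positions 4–5 → each gets rank 5.
Ranks ≤ 2: {} → 0 values.

0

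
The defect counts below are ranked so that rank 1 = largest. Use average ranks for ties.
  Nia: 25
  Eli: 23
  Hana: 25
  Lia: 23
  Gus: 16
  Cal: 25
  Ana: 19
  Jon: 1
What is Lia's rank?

4.5

Sorted (descending): 25, 25, 25, 23, 23, 19, 16, 1
The 3 values of 25 occupy positions 1–3 → average rank 2.
The 2 values of 23 occupy positions 4–5 → average rank (4+5)/2 = 4.5.
Lia has value 23 → rank 4.5.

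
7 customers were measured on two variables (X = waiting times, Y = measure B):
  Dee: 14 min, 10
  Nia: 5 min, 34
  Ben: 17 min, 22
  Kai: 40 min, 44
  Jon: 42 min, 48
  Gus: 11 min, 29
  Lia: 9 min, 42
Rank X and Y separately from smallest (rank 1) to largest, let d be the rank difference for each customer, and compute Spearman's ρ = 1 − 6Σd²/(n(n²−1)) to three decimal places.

Ranks of variable 1: 4, 1, 5, 6, 7, 3, 2
Ranks of variable 2: 1, 4, 2, 6, 7, 3, 5
d = r₁ − r₂: 3, -3, 3, 0, 0, 0, -3
d²: 9, 9, 9, 0, 0, 0, 9; Σd² = 36
ρ = 1 − 6·36/(7·48) = 1 − 216/336 = 0.357

0.357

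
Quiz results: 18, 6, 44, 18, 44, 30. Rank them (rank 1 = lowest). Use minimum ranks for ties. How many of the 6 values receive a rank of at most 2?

Sorted (ascending): 6, 18, 18, 30, 44, 44
The 2 values of 18 occupy positions 2–3 → each gets rank 2.
The 2 values of 44 occupy positions 5–6 → each gets rank 5.
Ranks ≤ 2: {1, 2, 2} → 3 values.

3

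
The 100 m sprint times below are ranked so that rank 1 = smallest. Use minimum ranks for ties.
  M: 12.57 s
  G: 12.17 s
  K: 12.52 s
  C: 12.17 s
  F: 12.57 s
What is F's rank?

4

Sorted (ascending): 12.17, 12.17, 12.52, 12.57, 12.57
The 2 values of 12.17 occupy positions 1–2 → each gets rank 1.
The 2 values of 12.57 occupy positions 4–5 → each gets rank 4.
F has value 12.57 s → rank 4.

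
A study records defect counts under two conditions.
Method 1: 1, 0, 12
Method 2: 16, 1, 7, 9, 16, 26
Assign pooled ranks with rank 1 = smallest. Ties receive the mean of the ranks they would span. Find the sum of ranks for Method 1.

9.5

Sorted (ascending): 0, 1, 1, 7, 9, 12, 16, 16, 26
The 2 values of 1 occupy positions 2–3 → average rank (2+3)/2 = 2.5.
The 2 values of 16 occupy positions 7–8 → average rank (7+8)/2 = 7.5.
Method 1 values → pooled ranks: 1→2.5, 0→1, 12→6
Rank sum = 2.5 + 1 + 6 = 9.5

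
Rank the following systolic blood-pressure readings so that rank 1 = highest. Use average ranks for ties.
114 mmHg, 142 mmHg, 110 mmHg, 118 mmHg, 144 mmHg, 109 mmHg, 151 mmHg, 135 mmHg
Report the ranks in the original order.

Sorted (descending): 151, 144, 142, 135, 118, 114, 110, 109
No ties — each value takes its position as its rank.

6, 3, 7, 5, 2, 8, 1, 4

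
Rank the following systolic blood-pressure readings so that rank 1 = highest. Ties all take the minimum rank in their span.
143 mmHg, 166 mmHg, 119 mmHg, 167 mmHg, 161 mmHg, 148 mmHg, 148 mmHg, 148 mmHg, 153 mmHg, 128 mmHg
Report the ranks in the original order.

Sorted (descending): 167, 166, 161, 153, 148, 148, 148, 143, 128, 119
The 3 values of 148 occupy positions 5–7 → each gets rank 5.

8, 2, 10, 1, 3, 5, 5, 5, 4, 9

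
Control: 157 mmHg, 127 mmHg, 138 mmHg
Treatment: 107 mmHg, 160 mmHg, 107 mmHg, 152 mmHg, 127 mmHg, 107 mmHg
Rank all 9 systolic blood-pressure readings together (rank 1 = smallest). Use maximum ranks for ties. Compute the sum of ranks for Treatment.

Sorted (ascending): 107, 107, 107, 127, 127, 138, 152, 157, 160
The 3 values of 107 occupy positions 1–3 → each gets rank 3.
The 2 values of 127 occupy positions 4–5 → each gets rank 5.
Treatment values → pooled ranks: 107→3, 160→9, 107→3, 152→7, 127→5, 107→3
Rank sum = 3 + 9 + 3 + 7 + 5 + 3 = 30

30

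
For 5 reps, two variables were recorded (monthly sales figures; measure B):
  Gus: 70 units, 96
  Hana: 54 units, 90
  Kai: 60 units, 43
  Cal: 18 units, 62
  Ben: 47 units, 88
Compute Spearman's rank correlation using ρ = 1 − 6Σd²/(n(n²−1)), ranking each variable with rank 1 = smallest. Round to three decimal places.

Ranks of variable 1: 5, 3, 4, 1, 2
Ranks of variable 2: 5, 4, 1, 2, 3
d = r₁ − r₂: 0, -1, 3, -1, -1
d²: 0, 1, 9, 1, 1; Σd² = 12
ρ = 1 − 6·12/(5·24) = 1 − 72/120 = 0.400

0.400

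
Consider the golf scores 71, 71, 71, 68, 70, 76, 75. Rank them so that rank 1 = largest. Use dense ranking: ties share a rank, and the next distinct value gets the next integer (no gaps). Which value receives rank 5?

68

Sorted (descending): 76, 75, 71, 71, 71, 70, 68
The 3 values of 71 share dense rank 3.
Remaining distinct values take the next consecutive integers.
Rank 5 → value 68.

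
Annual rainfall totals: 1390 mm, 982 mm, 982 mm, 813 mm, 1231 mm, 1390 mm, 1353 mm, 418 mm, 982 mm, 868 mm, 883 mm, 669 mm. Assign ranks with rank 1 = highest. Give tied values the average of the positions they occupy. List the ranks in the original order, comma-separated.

1.5, 6, 6, 10, 4, 1.5, 3, 12, 6, 9, 8, 11

Sorted (descending): 1390, 1390, 1353, 1231, 982, 982, 982, 883, 868, 813, 669, 418
The 2 values of 1390 occupy positions 1–2 → average rank (1+2)/2 = 1.5.
The 3 values of 982 occupy positions 5–7 → average rank 6.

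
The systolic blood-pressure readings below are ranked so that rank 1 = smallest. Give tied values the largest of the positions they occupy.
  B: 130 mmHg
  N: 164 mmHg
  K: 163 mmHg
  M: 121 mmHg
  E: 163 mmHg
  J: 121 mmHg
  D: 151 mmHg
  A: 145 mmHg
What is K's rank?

Sorted (ascending): 121, 121, 130, 145, 151, 163, 163, 164
The 2 values of 121 occupy positions 1–2 → each gets rank 2.
The 2 values of 163 occupy positions 6–7 → each gets rank 7.
K has value 163 mmHg → rank 7.

7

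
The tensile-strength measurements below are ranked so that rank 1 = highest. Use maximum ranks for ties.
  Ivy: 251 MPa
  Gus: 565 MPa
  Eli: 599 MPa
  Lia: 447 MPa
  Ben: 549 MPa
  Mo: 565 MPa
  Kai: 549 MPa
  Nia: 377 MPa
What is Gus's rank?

Sorted (descending): 599, 565, 565, 549, 549, 447, 377, 251
The 2 values of 565 occupy positions 2–3 → each gets rank 3.
The 2 values of 549 occupy positions 4–5 → each gets rank 5.
Gus has value 565 MPa → rank 3.

3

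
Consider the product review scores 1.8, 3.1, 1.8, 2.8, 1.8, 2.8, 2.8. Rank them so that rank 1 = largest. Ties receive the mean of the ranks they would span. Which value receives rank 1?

Sorted (descending): 3.1, 2.8, 2.8, 2.8, 1.8, 1.8, 1.8
The 3 values of 2.8 occupy positions 2–4 → average rank 3.
The 3 values of 1.8 occupy positions 5–7 → average rank 6.
Rank 1 → value 3.1.

3.1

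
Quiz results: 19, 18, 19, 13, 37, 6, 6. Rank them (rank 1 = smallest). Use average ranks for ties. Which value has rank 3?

13

Sorted (ascending): 6, 6, 13, 18, 19, 19, 37
The 2 values of 6 occupy positions 1–2 → average rank (1+2)/2 = 1.5.
The 2 values of 19 occupy positions 5–6 → average rank (5+6)/2 = 5.5.
Rank 3 → value 13.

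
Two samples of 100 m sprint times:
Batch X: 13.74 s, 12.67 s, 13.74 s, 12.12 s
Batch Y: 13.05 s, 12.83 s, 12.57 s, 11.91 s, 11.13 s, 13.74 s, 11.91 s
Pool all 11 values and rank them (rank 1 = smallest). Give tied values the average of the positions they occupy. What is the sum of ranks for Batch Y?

Sorted (ascending): 11.13, 11.91, 11.91, 12.12, 12.57, 12.67, 12.83, 13.05, 13.74, 13.74, 13.74
The 2 values of 11.91 occupy positions 2–3 → average rank (2+3)/2 = 2.5.
The 3 values of 13.74 occupy positions 9–11 → average rank 10.
Batch Y values → pooled ranks: 13.05→8, 12.83→7, 12.57→5, 11.91→2.5, 11.13→1, 13.74→10, 11.91→2.5
Rank sum = 8 + 7 + 5 + 2.5 + 1 + 10 + 2.5 = 36

36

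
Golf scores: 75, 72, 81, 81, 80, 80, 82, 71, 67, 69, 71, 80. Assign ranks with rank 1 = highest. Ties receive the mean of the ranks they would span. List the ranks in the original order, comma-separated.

Sorted (descending): 82, 81, 81, 80, 80, 80, 75, 72, 71, 71, 69, 67
The 2 values of 81 occupy positions 2–3 → average rank (2+3)/2 = 2.5.
The 3 values of 80 occupy positions 4–6 → average rank 5.
The 2 values of 71 occupy positions 9–10 → average rank (9+10)/2 = 9.5.

7, 8, 2.5, 2.5, 5, 5, 1, 9.5, 12, 11, 9.5, 5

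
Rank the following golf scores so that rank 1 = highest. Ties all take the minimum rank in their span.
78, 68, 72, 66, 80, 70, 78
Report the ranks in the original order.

Sorted (descending): 80, 78, 78, 72, 70, 68, 66
The 2 values of 78 occupy positions 2–3 → each gets rank 2.

2, 6, 4, 7, 1, 5, 2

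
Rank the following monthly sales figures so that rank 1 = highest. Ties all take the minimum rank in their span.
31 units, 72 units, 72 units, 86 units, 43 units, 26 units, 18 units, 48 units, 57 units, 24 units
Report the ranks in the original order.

Sorted (descending): 86, 72, 72, 57, 48, 43, 31, 26, 24, 18
The 2 values of 72 occupy positions 2–3 → each gets rank 2.

7, 2, 2, 1, 6, 8, 10, 5, 4, 9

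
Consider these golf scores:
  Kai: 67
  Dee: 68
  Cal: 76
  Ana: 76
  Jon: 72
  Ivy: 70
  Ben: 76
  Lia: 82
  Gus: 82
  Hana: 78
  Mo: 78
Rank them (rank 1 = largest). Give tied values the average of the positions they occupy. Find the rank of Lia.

1.5

Sorted (descending): 82, 82, 78, 78, 76, 76, 76, 72, 70, 68, 67
The 2 values of 82 occupy positions 1–2 → average rank (1+2)/2 = 1.5.
The 2 values of 78 occupy positions 3–4 → average rank (3+4)/2 = 3.5.
The 3 values of 76 occupy positions 5–7 → average rank 6.
Lia has value 82 → rank 1.5.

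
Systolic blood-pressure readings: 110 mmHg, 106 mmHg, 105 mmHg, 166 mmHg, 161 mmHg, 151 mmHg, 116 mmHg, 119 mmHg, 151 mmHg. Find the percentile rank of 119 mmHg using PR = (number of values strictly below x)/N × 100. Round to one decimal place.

N = 9.
Strictly below 119: 4. Equal to 119: 1.
PR = 4/9 × 100 = 44.4

44.4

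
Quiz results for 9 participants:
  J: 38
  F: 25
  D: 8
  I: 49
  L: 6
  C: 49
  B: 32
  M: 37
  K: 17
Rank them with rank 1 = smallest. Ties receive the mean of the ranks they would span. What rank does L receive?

Sorted (ascending): 6, 8, 17, 25, 32, 37, 38, 49, 49
The 2 values of 49 occupy positions 8–9 → average rank (8+9)/2 = 8.5.
L has value 6 → rank 1.

1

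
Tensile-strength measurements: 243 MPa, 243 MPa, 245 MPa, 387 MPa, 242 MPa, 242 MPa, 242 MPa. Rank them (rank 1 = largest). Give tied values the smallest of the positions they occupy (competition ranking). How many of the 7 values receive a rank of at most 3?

Sorted (descending): 387, 245, 243, 243, 242, 242, 242
The 2 values of 243 occupy positions 3–4 → each gets rank 3.
The 3 values of 242 occupy positions 5–7 → each gets rank 5.
Ranks ≤ 3: {1, 2, 3, 3} → 4 values.

4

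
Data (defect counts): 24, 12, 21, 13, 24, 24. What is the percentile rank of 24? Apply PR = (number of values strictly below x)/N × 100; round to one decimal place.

50.0

N = 6.
Strictly below 24: 3. Equal to 24: 3.
PR = 3/6 × 100 = 50.0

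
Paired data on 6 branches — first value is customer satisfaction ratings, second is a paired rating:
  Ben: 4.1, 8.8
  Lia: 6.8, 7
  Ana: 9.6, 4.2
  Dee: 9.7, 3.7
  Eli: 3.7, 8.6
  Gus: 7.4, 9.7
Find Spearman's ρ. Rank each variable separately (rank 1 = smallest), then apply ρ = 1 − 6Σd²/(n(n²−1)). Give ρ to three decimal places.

-0.600

Ranks of variable 1: 2, 3, 5, 6, 1, 4
Ranks of variable 2: 5, 3, 2, 1, 4, 6
d = r₁ − r₂: -3, 0, 3, 5, -3, -2
d²: 9, 0, 9, 25, 9, 4; Σd² = 56
ρ = 1 − 6·56/(6·35) = 1 − 336/210 = -0.600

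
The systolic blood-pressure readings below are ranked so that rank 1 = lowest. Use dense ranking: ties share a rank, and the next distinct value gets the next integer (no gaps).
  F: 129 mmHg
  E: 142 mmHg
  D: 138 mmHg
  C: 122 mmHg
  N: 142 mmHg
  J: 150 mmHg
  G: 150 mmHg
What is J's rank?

Sorted (ascending): 122, 129, 138, 142, 142, 150, 150
The 2 values of 142 share dense rank 4.
The 2 values of 150 share dense rank 5.
Remaining distinct values take the next consecutive integers.
J has value 150 mmHg → rank 5.

5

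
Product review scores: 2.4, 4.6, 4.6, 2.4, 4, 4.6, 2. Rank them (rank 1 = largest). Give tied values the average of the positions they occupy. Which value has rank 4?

Sorted (descending): 4.6, 4.6, 4.6, 4, 2.4, 2.4, 2
The 3 values of 4.6 occupy positions 1–3 → average rank 2.
The 2 values of 2.4 occupy positions 5–6 → average rank (5+6)/2 = 5.5.
Rank 4 → value 4.

4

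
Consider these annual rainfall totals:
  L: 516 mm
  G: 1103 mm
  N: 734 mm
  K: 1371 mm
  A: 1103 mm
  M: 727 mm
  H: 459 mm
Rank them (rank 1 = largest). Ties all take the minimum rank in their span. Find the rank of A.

Sorted (descending): 1371, 1103, 1103, 734, 727, 516, 459
The 2 values of 1103 occupy positions 2–3 → each gets rank 2.
A has value 1103 mm → rank 2.

2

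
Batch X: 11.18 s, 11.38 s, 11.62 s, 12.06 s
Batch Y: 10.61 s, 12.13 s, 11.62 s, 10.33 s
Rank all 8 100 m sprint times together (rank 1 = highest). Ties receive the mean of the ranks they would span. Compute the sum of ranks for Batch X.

16.5

Sorted (descending): 12.13, 12.06, 11.62, 11.62, 11.38, 11.18, 10.61, 10.33
The 2 values of 11.62 occupy positions 3–4 → average rank (3+4)/2 = 3.5.
Batch X values → pooled ranks: 11.18→6, 11.38→5, 11.62→3.5, 12.06→2
Rank sum = 6 + 5 + 3.5 + 2 = 16.5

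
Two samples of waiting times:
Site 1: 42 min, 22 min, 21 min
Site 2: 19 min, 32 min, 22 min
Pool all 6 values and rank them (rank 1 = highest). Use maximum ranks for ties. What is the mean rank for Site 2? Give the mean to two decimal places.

Sorted (descending): 42, 32, 22, 22, 21, 19
The 2 values of 22 occupy positions 3–4 → each gets rank 4.
Site 2 values → pooled ranks: 19→6, 32→2, 22→4
Mean rank = (6 + 2 + 4) / 3 = 4.00

4.00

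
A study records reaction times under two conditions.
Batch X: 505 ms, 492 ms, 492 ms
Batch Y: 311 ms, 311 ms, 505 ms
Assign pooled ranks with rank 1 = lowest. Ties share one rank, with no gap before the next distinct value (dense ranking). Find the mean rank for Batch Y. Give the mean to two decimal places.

1.67

Sorted (ascending): 311, 311, 492, 492, 505, 505
The 2 values of 311 share dense rank 1.
The 2 values of 492 share dense rank 2.
The 2 values of 505 share dense rank 3.
Batch Y values → pooled ranks: 311→1, 311→1, 505→3
Mean rank = (1 + 1 + 3) / 3 = 1.67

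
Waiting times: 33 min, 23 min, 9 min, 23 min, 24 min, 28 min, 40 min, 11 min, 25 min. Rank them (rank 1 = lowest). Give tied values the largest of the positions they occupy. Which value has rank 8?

Sorted (ascending): 9, 11, 23, 23, 24, 25, 28, 33, 40
The 2 values of 23 occupy positions 3–4 → each gets rank 4.
Rank 8 → value 33.

33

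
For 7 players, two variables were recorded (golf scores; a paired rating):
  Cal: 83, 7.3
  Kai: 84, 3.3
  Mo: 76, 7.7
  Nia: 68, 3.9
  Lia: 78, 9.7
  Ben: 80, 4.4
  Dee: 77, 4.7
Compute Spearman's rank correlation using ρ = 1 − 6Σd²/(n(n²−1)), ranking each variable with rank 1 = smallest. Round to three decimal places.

Ranks of variable 1: 6, 7, 2, 1, 4, 5, 3
Ranks of variable 2: 5, 1, 6, 2, 7, 3, 4
d = r₁ − r₂: 1, 6, -4, -1, -3, 2, -1
d²: 1, 36, 16, 1, 9, 4, 1; Σd² = 68
ρ = 1 − 6·68/(7·48) = 1 − 408/336 = -0.214

-0.214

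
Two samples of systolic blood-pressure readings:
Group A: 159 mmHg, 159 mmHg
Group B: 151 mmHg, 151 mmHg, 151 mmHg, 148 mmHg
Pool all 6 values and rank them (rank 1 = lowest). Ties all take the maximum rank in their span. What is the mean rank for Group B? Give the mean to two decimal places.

Sorted (ascending): 148, 151, 151, 151, 159, 159
The 3 values of 151 occupy positions 2–4 → each gets rank 4.
The 2 values of 159 occupy positions 5–6 → each gets rank 6.
Group B values → pooled ranks: 151→4, 151→4, 151→4, 148→1
Mean rank = (4 + 4 + 4 + 1) / 4 = 3.25

3.25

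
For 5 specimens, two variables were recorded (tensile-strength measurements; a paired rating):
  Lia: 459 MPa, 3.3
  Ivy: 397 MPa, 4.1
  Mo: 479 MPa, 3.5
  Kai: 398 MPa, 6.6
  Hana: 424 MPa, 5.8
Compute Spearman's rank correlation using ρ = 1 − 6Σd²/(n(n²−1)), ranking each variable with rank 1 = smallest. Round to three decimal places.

-0.600

Ranks of variable 1: 4, 1, 5, 2, 3
Ranks of variable 2: 1, 3, 2, 5, 4
d = r₁ − r₂: 3, -2, 3, -3, -1
d²: 9, 4, 9, 9, 1; Σd² = 32
ρ = 1 − 6·32/(5·24) = 1 − 192/120 = -0.600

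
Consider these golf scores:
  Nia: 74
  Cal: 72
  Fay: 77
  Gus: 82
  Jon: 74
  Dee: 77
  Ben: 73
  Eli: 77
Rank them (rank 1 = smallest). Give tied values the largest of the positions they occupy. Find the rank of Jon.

4

Sorted (ascending): 72, 73, 74, 74, 77, 77, 77, 82
The 2 values of 74 occupy positions 3–4 → each gets rank 4.
The 3 values of 77 occupy positions 5–7 → each gets rank 7.
Jon has value 74 → rank 4.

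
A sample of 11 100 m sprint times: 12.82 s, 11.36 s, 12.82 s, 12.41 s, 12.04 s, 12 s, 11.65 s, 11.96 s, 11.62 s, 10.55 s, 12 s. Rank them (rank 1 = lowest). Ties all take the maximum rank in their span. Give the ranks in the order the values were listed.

11, 2, 11, 9, 8, 7, 4, 5, 3, 1, 7

Sorted (ascending): 10.55, 11.36, 11.62, 11.65, 11.96, 12, 12, 12.04, 12.41, 12.82, 12.82
The 2 values of 12 occupy positions 6–7 → each gets rank 7.
The 2 values of 12.82 occupy positions 10–11 → each gets rank 11.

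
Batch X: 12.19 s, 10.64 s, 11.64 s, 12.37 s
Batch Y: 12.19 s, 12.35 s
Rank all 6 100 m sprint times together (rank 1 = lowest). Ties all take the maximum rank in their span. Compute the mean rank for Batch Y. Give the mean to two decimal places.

Sorted (ascending): 10.64, 11.64, 12.19, 12.19, 12.35, 12.37
The 2 values of 12.19 occupy positions 3–4 → each gets rank 4.
Batch Y values → pooled ranks: 12.19→4, 12.35→5
Mean rank = (4 + 5) / 2 = 4.50

4.50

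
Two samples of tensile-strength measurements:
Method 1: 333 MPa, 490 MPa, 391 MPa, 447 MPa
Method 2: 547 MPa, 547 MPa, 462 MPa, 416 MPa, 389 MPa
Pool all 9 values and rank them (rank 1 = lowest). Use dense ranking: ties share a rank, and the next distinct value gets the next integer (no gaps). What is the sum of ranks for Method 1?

16

Sorted (ascending): 333, 389, 391, 416, 447, 462, 490, 547, 547
The 2 values of 547 share dense rank 8.
Remaining distinct values take the next consecutive integers.
Method 1 values → pooled ranks: 333→1, 490→7, 391→3, 447→5
Rank sum = 1 + 7 + 3 + 5 = 16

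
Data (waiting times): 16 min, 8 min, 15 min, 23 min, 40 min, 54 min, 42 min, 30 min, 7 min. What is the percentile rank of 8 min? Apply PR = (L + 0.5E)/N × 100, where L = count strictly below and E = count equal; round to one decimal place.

16.7

N = 9.
Strictly below 8: 1. Equal to 8: 1.
PR = (1 + 0.5·1)/9 × 100 = 16.7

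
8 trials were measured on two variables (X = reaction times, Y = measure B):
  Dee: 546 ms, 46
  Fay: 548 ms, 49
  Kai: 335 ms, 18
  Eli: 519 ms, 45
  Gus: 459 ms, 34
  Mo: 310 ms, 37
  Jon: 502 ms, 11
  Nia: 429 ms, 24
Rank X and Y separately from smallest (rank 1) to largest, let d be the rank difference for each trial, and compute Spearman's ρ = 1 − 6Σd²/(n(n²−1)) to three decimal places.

Ranks of variable 1: 7, 8, 2, 6, 4, 1, 5, 3
Ranks of variable 2: 7, 8, 2, 6, 4, 5, 1, 3
d = r₁ − r₂: 0, 0, 0, 0, 0, -4, 4, 0
d²: 0, 0, 0, 0, 0, 16, 16, 0; Σd² = 32
ρ = 1 − 6·32/(8·63) = 1 − 192/504 = 0.619

0.619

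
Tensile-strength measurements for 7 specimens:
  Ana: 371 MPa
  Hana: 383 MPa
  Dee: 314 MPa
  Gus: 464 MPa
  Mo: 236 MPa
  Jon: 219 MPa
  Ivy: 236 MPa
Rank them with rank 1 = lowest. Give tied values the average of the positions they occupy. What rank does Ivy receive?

Sorted (ascending): 219, 236, 236, 314, 371, 383, 464
The 2 values of 236 occupy positions 2–3 → average rank (2+3)/2 = 2.5.
Ivy has value 236 MPa → rank 2.5.

2.5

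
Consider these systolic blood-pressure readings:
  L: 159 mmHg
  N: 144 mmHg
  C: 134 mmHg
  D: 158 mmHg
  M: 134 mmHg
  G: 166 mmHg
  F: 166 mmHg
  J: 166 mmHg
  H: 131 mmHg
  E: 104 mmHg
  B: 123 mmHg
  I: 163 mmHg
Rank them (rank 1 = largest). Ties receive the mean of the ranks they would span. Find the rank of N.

7

Sorted (descending): 166, 166, 166, 163, 159, 158, 144, 134, 134, 131, 123, 104
The 3 values of 166 occupy positions 1–3 → average rank 2.
The 2 values of 134 occupy positions 8–9 → average rank (8+9)/2 = 8.5.
N has value 144 mmHg → rank 7.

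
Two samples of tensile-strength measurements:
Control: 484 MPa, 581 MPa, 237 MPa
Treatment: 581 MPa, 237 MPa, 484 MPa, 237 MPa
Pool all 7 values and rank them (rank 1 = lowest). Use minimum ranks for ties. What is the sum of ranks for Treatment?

Sorted (ascending): 237, 237, 237, 484, 484, 581, 581
The 3 values of 237 occupy positions 1–3 → each gets rank 1.
The 2 values of 484 occupy positions 4–5 → each gets rank 4.
The 2 values of 581 occupy positions 6–7 → each gets rank 6.
Treatment values → pooled ranks: 581→6, 237→1, 484→4, 237→1
Rank sum = 6 + 1 + 4 + 1 = 12

12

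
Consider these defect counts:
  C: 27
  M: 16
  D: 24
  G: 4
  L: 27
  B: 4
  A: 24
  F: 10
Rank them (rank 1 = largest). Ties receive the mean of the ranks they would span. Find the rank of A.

Sorted (descending): 27, 27, 24, 24, 16, 10, 4, 4
The 2 values of 27 occupy positions 1–2 → average rank (1+2)/2 = 1.5.
The 2 values of 24 occupy positions 3–4 → average rank (3+4)/2 = 3.5.
The 2 values of 4 occupy positions 7–8 → average rank (7+8)/2 = 7.5.
A has value 24 → rank 3.5.

3.5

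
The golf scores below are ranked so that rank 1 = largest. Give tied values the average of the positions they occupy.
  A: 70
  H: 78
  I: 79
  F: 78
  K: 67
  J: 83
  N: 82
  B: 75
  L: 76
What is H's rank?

Sorted (descending): 83, 82, 79, 78, 78, 76, 75, 70, 67
The 2 values of 78 occupy positions 4–5 → average rank (4+5)/2 = 4.5.
H has value 78 → rank 4.5.

4.5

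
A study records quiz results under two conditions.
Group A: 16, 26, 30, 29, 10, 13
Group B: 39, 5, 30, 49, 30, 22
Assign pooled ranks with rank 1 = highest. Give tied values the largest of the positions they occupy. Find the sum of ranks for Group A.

48

Sorted (descending): 49, 39, 30, 30, 30, 29, 26, 22, 16, 13, 10, 5
The 3 values of 30 occupy positions 3–5 → each gets rank 5.
Group A values → pooled ranks: 16→9, 26→7, 30→5, 29→6, 10→11, 13→10
Rank sum = 9 + 7 + 5 + 6 + 11 + 10 = 48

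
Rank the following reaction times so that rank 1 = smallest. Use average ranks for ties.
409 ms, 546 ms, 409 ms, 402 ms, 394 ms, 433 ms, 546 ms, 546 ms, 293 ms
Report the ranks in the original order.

Sorted (ascending): 293, 394, 402, 409, 409, 433, 546, 546, 546
The 2 values of 409 occupy positions 4–5 → average rank (4+5)/2 = 4.5.
The 3 values of 546 occupy positions 7–9 → average rank 8.

4.5, 8, 4.5, 3, 2, 6, 8, 8, 1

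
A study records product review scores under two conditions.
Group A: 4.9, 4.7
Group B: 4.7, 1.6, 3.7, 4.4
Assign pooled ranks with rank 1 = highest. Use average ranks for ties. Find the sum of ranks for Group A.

3.5

Sorted (descending): 4.9, 4.7, 4.7, 4.4, 3.7, 1.6
The 2 values of 4.7 occupy positions 2–3 → average rank (2+3)/2 = 2.5.
Group A values → pooled ranks: 4.9→1, 4.7→2.5
Rank sum = 1 + 2.5 = 3.5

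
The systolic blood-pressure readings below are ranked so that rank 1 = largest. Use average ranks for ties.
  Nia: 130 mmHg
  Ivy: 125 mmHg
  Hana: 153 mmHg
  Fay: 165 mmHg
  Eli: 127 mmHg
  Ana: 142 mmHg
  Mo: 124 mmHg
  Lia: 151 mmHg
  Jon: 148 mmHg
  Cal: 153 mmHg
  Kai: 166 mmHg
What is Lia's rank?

5

Sorted (descending): 166, 165, 153, 153, 151, 148, 142, 130, 127, 125, 124
The 2 values of 153 occupy positions 3–4 → average rank (3+4)/2 = 3.5.
Lia has value 151 mmHg → rank 5.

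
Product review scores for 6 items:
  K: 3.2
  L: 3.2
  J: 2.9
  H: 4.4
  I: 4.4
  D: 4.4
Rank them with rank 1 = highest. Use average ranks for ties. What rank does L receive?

Sorted (descending): 4.4, 4.4, 4.4, 3.2, 3.2, 2.9
The 3 values of 4.4 occupy positions 1–3 → average rank 2.
The 2 values of 3.2 occupy positions 4–5 → average rank (4+5)/2 = 4.5.
L has value 3.2 → rank 4.5.

4.5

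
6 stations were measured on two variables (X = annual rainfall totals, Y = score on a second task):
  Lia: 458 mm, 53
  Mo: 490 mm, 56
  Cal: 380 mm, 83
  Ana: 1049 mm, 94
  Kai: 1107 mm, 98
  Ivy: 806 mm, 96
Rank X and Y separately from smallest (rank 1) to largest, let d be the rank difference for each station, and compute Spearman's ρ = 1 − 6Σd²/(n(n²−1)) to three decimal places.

0.771

Ranks of variable 1: 2, 3, 1, 5, 6, 4
Ranks of variable 2: 1, 2, 3, 4, 6, 5
d = r₁ − r₂: 1, 1, -2, 1, 0, -1
d²: 1, 1, 4, 1, 0, 1; Σd² = 8
ρ = 1 − 6·8/(6·35) = 1 − 48/210 = 0.771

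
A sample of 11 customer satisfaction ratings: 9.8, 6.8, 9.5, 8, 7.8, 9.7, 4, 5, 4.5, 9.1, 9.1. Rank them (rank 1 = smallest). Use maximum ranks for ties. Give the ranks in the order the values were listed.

11, 4, 9, 6, 5, 10, 1, 3, 2, 8, 8

Sorted (ascending): 4, 4.5, 5, 6.8, 7.8, 8, 9.1, 9.1, 9.5, 9.7, 9.8
The 2 values of 9.1 occupy positions 7–8 → each gets rank 8.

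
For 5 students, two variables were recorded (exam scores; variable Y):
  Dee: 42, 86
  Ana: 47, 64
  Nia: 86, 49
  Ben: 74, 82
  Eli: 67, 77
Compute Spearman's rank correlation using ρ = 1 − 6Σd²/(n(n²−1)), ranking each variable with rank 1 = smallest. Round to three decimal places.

-0.600

Ranks of variable 1: 1, 2, 5, 4, 3
Ranks of variable 2: 5, 2, 1, 4, 3
d = r₁ − r₂: -4, 0, 4, 0, 0
d²: 16, 0, 16, 0, 0; Σd² = 32
ρ = 1 − 6·32/(5·24) = 1 − 192/120 = -0.600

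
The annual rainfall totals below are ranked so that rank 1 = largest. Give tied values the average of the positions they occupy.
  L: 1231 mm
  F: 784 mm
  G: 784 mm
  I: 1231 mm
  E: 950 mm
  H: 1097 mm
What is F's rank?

5.5

Sorted (descending): 1231, 1231, 1097, 950, 784, 784
The 2 values of 1231 occupy positions 1–2 → average rank (1+2)/2 = 1.5.
The 2 values of 784 occupy positions 5–6 → average rank (5+6)/2 = 5.5.
F has value 784 mm → rank 5.5.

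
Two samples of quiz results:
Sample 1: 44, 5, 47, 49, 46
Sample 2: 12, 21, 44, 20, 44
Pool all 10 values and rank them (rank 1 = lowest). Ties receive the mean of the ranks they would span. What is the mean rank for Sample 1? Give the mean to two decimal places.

6.80

Sorted (ascending): 5, 12, 20, 21, 44, 44, 44, 46, 47, 49
The 3 values of 44 occupy positions 5–7 → average rank 6.
Sample 1 values → pooled ranks: 44→6, 5→1, 47→9, 49→10, 46→8
Mean rank = (6 + 1 + 9 + 10 + 8) / 5 = 6.80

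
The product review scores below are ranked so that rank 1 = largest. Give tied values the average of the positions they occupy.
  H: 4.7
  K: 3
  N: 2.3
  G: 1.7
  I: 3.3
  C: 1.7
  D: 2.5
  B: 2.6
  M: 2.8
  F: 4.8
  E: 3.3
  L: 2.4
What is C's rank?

Sorted (descending): 4.8, 4.7, 3.3, 3.3, 3, 2.8, 2.6, 2.5, 2.4, 2.3, 1.7, 1.7
The 2 values of 3.3 occupy positions 3–4 → average rank (3+4)/2 = 3.5.
The 2 values of 1.7 occupy positions 11–12 → average rank (11+12)/2 = 11.5.
C has value 1.7 → rank 11.5.

11.5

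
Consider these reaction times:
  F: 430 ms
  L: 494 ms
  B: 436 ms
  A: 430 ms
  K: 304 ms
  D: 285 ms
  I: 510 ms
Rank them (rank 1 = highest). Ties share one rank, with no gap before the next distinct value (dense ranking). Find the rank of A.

4

Sorted (descending): 510, 494, 436, 430, 430, 304, 285
The 2 values of 430 share dense rank 4.
Remaining distinct values take the next consecutive integers.
A has value 430 ms → rank 4.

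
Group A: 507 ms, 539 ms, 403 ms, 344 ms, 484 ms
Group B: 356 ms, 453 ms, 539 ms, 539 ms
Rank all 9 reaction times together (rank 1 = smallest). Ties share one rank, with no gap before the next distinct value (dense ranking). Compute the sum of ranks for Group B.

Sorted (ascending): 344, 356, 403, 453, 484, 507, 539, 539, 539
The 3 values of 539 share dense rank 7.
Remaining distinct values take the next consecutive integers.
Group B values → pooled ranks: 356→2, 453→4, 539→7, 539→7
Rank sum = 2 + 4 + 7 + 7 = 20

20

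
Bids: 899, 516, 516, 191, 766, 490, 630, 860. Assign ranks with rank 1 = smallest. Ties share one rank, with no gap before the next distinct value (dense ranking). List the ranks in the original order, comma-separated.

7, 3, 3, 1, 5, 2, 4, 6

Sorted (ascending): 191, 490, 516, 516, 630, 766, 860, 899
The 2 values of 516 share dense rank 3.
Remaining distinct values take the next consecutive integers.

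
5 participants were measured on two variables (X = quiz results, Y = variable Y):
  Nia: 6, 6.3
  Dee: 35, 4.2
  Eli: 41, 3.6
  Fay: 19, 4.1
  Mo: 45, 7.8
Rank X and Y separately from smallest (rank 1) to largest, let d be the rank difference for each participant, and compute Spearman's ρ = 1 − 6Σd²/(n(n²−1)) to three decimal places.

0.100

Ranks of variable 1: 1, 3, 4, 2, 5
Ranks of variable 2: 4, 3, 1, 2, 5
d = r₁ − r₂: -3, 0, 3, 0, 0
d²: 9, 0, 9, 0, 0; Σd² = 18
ρ = 1 − 6·18/(5·24) = 1 − 108/120 = 0.100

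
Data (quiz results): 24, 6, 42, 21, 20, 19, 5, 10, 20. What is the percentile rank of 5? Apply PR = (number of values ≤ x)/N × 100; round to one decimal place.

N = 9.
Strictly below 5: 0. Equal to 5: 1.
PR = 1/9 × 100 = 11.1

11.1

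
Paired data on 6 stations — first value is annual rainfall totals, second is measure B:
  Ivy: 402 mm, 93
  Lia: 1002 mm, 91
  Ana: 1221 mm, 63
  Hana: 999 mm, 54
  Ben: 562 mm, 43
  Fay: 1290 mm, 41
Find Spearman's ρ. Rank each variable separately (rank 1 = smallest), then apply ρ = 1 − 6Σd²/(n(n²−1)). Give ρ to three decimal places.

Ranks of variable 1: 1, 4, 5, 3, 2, 6
Ranks of variable 2: 6, 5, 4, 3, 2, 1
d = r₁ − r₂: -5, -1, 1, 0, 0, 5
d²: 25, 1, 1, 0, 0, 25; Σd² = 52
ρ = 1 − 6·52/(6·35) = 1 − 312/210 = -0.486

-0.486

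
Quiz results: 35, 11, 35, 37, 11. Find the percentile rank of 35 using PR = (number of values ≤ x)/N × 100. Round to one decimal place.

N = 5.
Strictly below 35: 2. Equal to 35: 2.
PR = 4/5 × 100 = 80.0

80.0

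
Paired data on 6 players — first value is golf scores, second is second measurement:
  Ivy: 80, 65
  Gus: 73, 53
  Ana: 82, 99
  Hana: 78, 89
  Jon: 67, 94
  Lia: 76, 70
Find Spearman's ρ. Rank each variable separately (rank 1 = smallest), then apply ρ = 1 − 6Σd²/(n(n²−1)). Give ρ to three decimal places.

Ranks of variable 1: 5, 2, 6, 4, 1, 3
Ranks of variable 2: 2, 1, 6, 4, 5, 3
d = r₁ − r₂: 3, 1, 0, 0, -4, 0
d²: 9, 1, 0, 0, 16, 0; Σd² = 26
ρ = 1 − 6·26/(6·35) = 1 − 156/210 = 0.257

0.257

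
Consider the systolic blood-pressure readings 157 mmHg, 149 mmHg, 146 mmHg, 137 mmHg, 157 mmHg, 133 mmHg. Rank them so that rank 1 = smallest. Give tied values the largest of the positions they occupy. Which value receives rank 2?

Sorted (ascending): 133, 137, 146, 149, 157, 157
The 2 values of 157 occupy positions 5–6 → each gets rank 6.
Rank 2 → value 137.

137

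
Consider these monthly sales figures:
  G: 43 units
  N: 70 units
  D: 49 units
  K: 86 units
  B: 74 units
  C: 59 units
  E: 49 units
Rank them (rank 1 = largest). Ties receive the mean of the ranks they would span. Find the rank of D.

5.5

Sorted (descending): 86, 74, 70, 59, 49, 49, 43
The 2 values of 49 occupy positions 5–6 → average rank (5+6)/2 = 5.5.
D has value 49 units → rank 5.5.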